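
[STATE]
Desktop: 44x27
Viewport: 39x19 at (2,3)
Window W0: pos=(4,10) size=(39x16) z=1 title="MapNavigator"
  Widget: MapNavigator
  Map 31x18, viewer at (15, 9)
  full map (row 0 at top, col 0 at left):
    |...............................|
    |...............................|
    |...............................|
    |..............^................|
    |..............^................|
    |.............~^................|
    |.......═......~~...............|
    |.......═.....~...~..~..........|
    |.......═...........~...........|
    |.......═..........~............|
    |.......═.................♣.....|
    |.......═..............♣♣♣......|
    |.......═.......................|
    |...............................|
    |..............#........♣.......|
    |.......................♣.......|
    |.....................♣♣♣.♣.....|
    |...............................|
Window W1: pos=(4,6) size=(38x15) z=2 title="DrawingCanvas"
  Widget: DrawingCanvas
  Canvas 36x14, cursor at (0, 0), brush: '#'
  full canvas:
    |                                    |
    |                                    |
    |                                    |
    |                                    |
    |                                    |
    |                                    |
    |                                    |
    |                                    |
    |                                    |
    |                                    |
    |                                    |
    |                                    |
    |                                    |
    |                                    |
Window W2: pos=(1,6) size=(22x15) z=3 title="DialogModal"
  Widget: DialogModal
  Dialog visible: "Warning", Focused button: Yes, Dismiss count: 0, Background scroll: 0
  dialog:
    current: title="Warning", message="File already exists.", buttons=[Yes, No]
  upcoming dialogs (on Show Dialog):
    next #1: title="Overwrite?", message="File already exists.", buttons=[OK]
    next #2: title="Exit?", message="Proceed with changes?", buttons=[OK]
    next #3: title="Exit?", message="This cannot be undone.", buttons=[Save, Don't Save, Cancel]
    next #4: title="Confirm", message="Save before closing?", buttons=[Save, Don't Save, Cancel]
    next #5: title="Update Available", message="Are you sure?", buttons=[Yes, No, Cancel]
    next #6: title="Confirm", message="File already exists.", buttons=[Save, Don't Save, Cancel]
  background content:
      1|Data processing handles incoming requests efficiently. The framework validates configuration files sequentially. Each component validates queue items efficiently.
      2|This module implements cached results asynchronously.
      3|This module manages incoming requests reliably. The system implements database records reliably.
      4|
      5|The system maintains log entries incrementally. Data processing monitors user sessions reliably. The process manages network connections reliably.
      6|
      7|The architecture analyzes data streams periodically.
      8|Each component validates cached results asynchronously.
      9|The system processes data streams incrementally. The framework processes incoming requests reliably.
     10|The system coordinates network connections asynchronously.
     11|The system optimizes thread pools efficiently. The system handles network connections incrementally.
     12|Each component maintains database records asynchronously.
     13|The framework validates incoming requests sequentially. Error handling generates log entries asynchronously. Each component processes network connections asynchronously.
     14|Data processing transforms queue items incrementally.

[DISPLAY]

                                       
                                       
                                       
━━━━━━━━━━━━━━━━━━━━┓━━━━━━━━━━━━━━━━━━
 DialogModal        ┃                  
────────────────────┨──────────────────
Data processing hand┃                  
This module implemen┃                  
This module manages ┃                  
  ┌──────────────┐  ┃                  
Th│   Warning    │ns┃                  
  │File already e│  ┃                  
Th│  [Yes]  No   │na┃                  
Ea└──────────────┘id┃                  
The system processes┃                  
The system coordinat┃                  
The system optimizes┃                  
━━━━━━━━━━━━━━━━━━━━┛━━━━━━━━━━━━━━━━━━
  ┃   .......═..............♣♣♣......  


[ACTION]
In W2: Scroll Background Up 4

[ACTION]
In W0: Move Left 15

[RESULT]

                                       
                                       
                                       
━━━━━━━━━━━━━━━━━━━━┓━━━━━━━━━━━━━━━━━━
 DialogModal        ┃                  
────────────────────┨──────────────────
Data processing hand┃                  
This module implemen┃                  
This module manages ┃                  
  ┌──────────────┐  ┃                  
Th│   Warning    │ns┃                  
  │File already e│  ┃                  
Th│  [Yes]  No   │na┃                  
Ea└──────────────┘id┃                  
The system processes┃                  
The system coordinat┃                  
The system optimizes┃                  
━━━━━━━━━━━━━━━━━━━━┛━━━━━━━━━━━━━━━━━━
  ┃                  .......═..........


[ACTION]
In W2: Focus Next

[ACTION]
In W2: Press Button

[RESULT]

                                       
                                       
                                       
━━━━━━━━━━━━━━━━━━━━┓━━━━━━━━━━━━━━━━━━
 DialogModal        ┃                  
────────────────────┨──────────────────
Data processing hand┃                  
This module implemen┃                  
This module manages ┃                  
                    ┃                  
The system maintains┃                  
                    ┃                  
The architecture ana┃                  
Each component valid┃                  
The system processes┃                  
The system coordinat┃                  
The system optimizes┃                  
━━━━━━━━━━━━━━━━━━━━┛━━━━━━━━━━━━━━━━━━
  ┃                  .......═..........


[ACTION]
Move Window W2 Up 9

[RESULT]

Data processing hand┃                  
This module implemen┃                  
This module manages ┃                  
                    ┃━━━━━━━━━━━━━━━━━━
The system maintains┃                  
                    ┃──────────────────
The architecture ana┃                  
Each component valid┃                  
The system processes┃                  
The system coordinat┃                  
The system optimizes┃                  
━━━━━━━━━━━━━━━━━━━━┛                  
  ┃                                    
  ┃                                    
  ┃                                    
  ┃                                    
  ┃                                    
  ┗━━━━━━━━━━━━━━━━━━━━━━━━━━━━━━━━━━━━
  ┃                  .......═..........


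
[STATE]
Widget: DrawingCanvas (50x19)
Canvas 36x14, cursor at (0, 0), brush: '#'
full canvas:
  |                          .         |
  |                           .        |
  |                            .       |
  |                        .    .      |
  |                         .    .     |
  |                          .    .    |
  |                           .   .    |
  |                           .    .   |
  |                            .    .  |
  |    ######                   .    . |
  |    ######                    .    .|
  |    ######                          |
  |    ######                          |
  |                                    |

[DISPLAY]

+                         .                       
                           .                      
                            .                     
                        .    .                    
                         .    .                   
                          .    .                  
                           .   .                  
                           .    .                 
                            .    .                
    ######                   .    .               
    ######                    .    .              
    ######                                        
    ######                                        
                                                  
                                                  
                                                  
                                                  
                                                  
                                                  


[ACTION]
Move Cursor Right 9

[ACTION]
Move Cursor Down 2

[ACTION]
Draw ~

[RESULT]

                          .                       
                           .                      
         ~                  .                     
                        .    .                    
                         .    .                   
                          .    .                  
                           .   .                  
                           .    .                 
                            .    .                
    ######                   .    .               
    ######                    .    .              
    ######                                        
    ######                                        
                                                  
                                                  
                                                  
                                                  
                                                  
                                                  


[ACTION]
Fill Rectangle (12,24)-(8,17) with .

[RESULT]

                          .                       
                           .                      
         ~                  .                     
                        .    .                    
                         .    .                   
                          .    .                  
                           .   .                  
                           .    .                 
                 ........   .    .                
    ######       ........    .    .               
    ######       ........     .    .              
    ######       ........                         
    ######       ........                         
                                                  
                                                  
                                                  
                                                  
                                                  
                                                  


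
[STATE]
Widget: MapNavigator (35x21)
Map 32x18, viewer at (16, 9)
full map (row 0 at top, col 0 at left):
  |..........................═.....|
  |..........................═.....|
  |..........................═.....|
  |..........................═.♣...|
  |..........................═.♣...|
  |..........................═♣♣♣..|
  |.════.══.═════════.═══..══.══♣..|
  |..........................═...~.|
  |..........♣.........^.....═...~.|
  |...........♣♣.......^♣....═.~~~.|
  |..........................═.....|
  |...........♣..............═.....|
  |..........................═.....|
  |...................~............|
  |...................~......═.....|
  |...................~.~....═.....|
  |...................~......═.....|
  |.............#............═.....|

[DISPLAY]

                                   
 ..........................═.....  
 ..........................═.....  
 ..........................═.....  
 ..........................═.♣...  
 ..........................═.♣...  
 ..........................═♣♣♣..  
 .════.══.═════════.═══..══.══♣..  
 ..........................═...~.  
 ..........♣.........^.....═...~.  
 ...........♣♣...@...^♣....═.~~~.  
 ..........................═.....  
 ...........♣..............═.....  
 ..........................═.....  
 ...................~............  
 ...................~......═.....  
 ...................~.~....═.....  
 ...................~......═.....  
 .............#............═.....  
                                   
                                   


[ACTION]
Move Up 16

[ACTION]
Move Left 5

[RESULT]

                                   
                                   
                                   
                                   
                                   
                                   
                                   
                                   
                                   
                                   
      ...........@..............═..
      ..........................═..
      ..........................═..
      ..........................═.♣
      ..........................═.♣
      ..........................═♣♣
      .════.══.═════════.═══..══.══
      ..........................═..
      ..........♣.........^.....═..
      ...........♣♣.......^♣....═.~
      ..........................═..


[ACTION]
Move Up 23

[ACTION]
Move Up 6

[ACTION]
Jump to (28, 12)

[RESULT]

...............═.....              
...............═.♣...              
...............═.♣...              
...............═♣♣♣..              
═══════.═══..══.══♣..              
...............═...~.              
.........^.....═...~.              
♣♣.......^♣....═.~~~.              
...............═.....              
♣..............═.....              
...............═.@...              
........~............              
........~......═.....              
........~.~....═.....              
........~......═.....              
..#............═.....              
                                   
                                   
                                   
                                   
                                   


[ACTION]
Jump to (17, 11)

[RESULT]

..........................═.....   
..........................═.....   
..........................═.♣...   
..........................═.♣...   
..........................═♣♣♣..   
.════.══.═════════.═══..══.══♣..   
..........................═...~.   
..........♣.........^.....═...~.   
...........♣♣.......^♣....═.~~~.   
..........................═.....   
...........♣.....@........═.....   
..........................═.....   
...................~............   
...................~......═.....   
...................~.~....═.....   
...................~......═.....   
.............#............═.....   
                                   
                                   
                                   
                                   


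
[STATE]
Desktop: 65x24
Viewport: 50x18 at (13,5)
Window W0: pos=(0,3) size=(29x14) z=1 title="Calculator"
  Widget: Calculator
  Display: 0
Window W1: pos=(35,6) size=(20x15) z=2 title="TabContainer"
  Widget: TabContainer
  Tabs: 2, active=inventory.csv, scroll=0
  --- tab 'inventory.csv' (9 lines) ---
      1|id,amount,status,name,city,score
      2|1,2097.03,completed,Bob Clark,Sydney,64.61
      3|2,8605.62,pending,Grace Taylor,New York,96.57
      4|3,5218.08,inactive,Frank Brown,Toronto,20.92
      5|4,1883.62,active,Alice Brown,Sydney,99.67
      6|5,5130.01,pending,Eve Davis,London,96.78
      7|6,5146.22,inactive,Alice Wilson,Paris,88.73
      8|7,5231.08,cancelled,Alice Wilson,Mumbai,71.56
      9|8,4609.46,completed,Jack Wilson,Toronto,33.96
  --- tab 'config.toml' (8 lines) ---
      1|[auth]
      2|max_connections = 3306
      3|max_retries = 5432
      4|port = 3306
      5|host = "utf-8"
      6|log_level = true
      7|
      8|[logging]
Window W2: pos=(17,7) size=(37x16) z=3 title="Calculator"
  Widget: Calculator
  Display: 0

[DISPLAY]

───────────────┨                                  
              0┃      ┏━━━━━━━━━━━━━━━━━━┓        
┬───┏━━━━━━━━━━━━━━━━━━━━━━━━━━━━━━━━━━━┓┃        
│ ÷ ┃ Calculator                        ┃┨        
┼───┠───────────────────────────────────┨┃        
│ × ┃                                  0┃┃        
┼───┃┌───┬───┬───┬───┐                  ┃┃        
│ - ┃│ 7 │ 8 │ 9 │ ÷ │                  ┃┃        
┼───┃├───┼───┼───┼───┤                  ┃┃        
│ + ┃│ 4 │ 5 │ 6 │ × │                  ┃┃        
┴───┃├───┼───┼───┼───┤                  ┃┃        
━━━━┃│ 1 │ 2 │ 3 │ - │                  ┃┃        
    ┃├───┼───┼───┼───┤                  ┃┃        
    ┃│ 0 │ . │ = │ + │                  ┃┃        
    ┃├───┼───┼───┼───┤                  ┃┃        
    ┃│ C │ MC│ MR│ M+│                  ┃┛        
    ┃└───┴───┴───┴───┘                  ┃         
    ┗━━━━━━━━━━━━━━━━━━━━━━━━━━━━━━━━━━━┛         


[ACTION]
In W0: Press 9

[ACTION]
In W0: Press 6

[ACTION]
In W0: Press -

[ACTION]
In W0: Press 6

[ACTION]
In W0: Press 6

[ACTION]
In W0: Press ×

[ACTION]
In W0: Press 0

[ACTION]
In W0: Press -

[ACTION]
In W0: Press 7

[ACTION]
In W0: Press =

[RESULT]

───────────────┨                                  
             -7┃      ┏━━━━━━━━━━━━━━━━━━┓        
┬───┏━━━━━━━━━━━━━━━━━━━━━━━━━━━━━━━━━━━┓┃        
│ ÷ ┃ Calculator                        ┃┨        
┼───┠───────────────────────────────────┨┃        
│ × ┃                                  0┃┃        
┼───┃┌───┬───┬───┬───┐                  ┃┃        
│ - ┃│ 7 │ 8 │ 9 │ ÷ │                  ┃┃        
┼───┃├───┼───┼───┼───┤                  ┃┃        
│ + ┃│ 4 │ 5 │ 6 │ × │                  ┃┃        
┴───┃├───┼───┼───┼───┤                  ┃┃        
━━━━┃│ 1 │ 2 │ 3 │ - │                  ┃┃        
    ┃├───┼───┼───┼───┤                  ┃┃        
    ┃│ 0 │ . │ = │ + │                  ┃┃        
    ┃├───┼───┼───┼───┤                  ┃┃        
    ┃│ C │ MC│ MR│ M+│                  ┃┛        
    ┃└───┴───┴───┴───┘                  ┃         
    ┗━━━━━━━━━━━━━━━━━━━━━━━━━━━━━━━━━━━┛         


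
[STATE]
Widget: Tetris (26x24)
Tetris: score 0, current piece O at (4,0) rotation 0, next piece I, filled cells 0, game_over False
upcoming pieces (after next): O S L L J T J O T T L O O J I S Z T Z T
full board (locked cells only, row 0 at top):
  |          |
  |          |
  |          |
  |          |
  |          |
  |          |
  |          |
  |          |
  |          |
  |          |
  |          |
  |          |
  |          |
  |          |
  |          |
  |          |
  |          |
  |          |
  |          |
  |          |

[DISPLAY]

    ▓▓    │Next:          
    ▓▓    │████           
          │               
          │               
          │               
          │               
          │Score:         
          │0              
          │               
          │               
          │               
          │               
          │               
          │               
          │               
          │               
          │               
          │               
          │               
          │               
          │               
          │               
          │               
          │               


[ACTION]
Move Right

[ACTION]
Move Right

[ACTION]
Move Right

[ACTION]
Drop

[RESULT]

          │Next:          
       ▓▓ │████           
       ▓▓ │               
          │               
          │               
          │               
          │Score:         
          │0              
          │               
          │               
          │               
          │               
          │               
          │               
          │               
          │               
          │               
          │               
          │               
          │               
          │               
          │               
          │               
          │               


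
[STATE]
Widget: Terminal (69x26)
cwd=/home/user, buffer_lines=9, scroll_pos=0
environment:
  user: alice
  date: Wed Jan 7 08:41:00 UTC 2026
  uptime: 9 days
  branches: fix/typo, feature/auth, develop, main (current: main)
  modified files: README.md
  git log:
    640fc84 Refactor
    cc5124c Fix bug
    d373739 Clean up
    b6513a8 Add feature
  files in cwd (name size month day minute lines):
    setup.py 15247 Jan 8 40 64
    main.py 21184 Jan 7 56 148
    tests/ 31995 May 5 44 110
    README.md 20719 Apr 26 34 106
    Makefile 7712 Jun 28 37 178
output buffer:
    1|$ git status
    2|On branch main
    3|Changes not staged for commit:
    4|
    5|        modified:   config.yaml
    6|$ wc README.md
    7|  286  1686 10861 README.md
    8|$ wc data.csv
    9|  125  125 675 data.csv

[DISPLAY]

$ git status                                                         
On branch main                                                       
Changes not staged for commit:                                       
                                                                     
        modified:   config.yaml                                      
$ wc README.md                                                       
  286  1686 10861 README.md                                          
$ wc data.csv                                                        
  125  125 675 data.csv                                              
$ █                                                                  
                                                                     
                                                                     
                                                                     
                                                                     
                                                                     
                                                                     
                                                                     
                                                                     
                                                                     
                                                                     
                                                                     
                                                                     
                                                                     
                                                                     
                                                                     
                                                                     


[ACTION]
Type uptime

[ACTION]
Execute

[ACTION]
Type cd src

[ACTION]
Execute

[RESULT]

$ git status                                                         
On branch main                                                       
Changes not staged for commit:                                       
                                                                     
        modified:   config.yaml                                      
$ wc README.md                                                       
  286  1686 10861 README.md                                          
$ wc data.csv                                                        
  125  125 675 data.csv                                              
$ uptime                                                             
 10:00  up 9 days                                                    
$ cd src                                                             
                                                                     
$ █                                                                  
                                                                     
                                                                     
                                                                     
                                                                     
                                                                     
                                                                     
                                                                     
                                                                     
                                                                     
                                                                     
                                                                     
                                                                     


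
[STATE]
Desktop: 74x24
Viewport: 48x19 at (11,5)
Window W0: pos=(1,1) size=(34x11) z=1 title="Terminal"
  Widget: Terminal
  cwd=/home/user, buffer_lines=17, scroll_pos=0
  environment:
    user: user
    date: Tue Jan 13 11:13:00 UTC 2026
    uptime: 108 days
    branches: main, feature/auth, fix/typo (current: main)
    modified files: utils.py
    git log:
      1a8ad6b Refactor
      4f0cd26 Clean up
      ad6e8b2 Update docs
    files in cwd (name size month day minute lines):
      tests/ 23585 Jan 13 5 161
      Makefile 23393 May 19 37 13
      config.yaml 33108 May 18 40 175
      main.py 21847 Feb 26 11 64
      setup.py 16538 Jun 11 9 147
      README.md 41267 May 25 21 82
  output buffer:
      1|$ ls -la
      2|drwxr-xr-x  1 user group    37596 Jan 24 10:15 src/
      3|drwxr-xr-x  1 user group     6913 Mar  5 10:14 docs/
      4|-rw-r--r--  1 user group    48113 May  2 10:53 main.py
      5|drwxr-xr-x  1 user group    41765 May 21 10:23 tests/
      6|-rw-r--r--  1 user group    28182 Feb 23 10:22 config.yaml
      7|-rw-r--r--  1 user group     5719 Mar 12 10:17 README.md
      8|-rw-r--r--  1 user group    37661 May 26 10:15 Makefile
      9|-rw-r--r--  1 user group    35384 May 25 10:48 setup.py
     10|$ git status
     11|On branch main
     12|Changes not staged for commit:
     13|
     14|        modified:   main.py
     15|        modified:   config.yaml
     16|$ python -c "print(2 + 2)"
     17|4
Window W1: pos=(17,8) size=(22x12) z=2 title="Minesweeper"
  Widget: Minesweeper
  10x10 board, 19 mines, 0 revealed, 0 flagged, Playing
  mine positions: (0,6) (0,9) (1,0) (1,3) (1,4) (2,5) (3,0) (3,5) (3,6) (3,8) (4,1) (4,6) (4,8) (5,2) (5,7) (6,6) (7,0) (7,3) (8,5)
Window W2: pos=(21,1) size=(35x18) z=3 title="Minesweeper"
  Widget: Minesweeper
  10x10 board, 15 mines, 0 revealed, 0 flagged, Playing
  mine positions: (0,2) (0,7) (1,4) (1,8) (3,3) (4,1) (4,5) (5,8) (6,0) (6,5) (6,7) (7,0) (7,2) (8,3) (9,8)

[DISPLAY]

x  1 user ┃■■■■■■■■■■                       ┃   
x  1 user ┃■■■■■■■■■■                       ┃   
-  1 user ┃■■■■■■■■■■                       ┃   
x  1 u┏━━━┃■■■■■■■■■■                       ┃   
-  1 u┃ Mi┃■■■■■■■■■■                       ┃   
-  1 u┠───┃■■■■■■■■■■                       ┃   
━━━━━━┃■■■┃■■■■■■■■■■                       ┃   
      ┃■■■┃■■■■■■■■■■                       ┃   
      ┃■■■┃■■■■■■■■■■                       ┃   
      ┃■■■┃                                 ┃   
      ┃■■■┃                                 ┃   
      ┃■■■┃                                 ┃   
      ┃■■■┃                                 ┃   
      ┃■■■┗━━━━━━━━━━━━━━━━━━━━━━━━━━━━━━━━━┛   
      ┗━━━━━━━━━━━━━━━━━━━━┛                    
                                                
                                                
                                                
                                                


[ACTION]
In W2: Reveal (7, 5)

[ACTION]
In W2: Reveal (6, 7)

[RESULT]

x  1 user ┃■■■■✹■■■✹■                       ┃   
x  1 user ┃■■■■■■■■■■                       ┃   
-  1 user ┃■■■✹■■■■■■                       ┃   
x  1 u┏━━━┃■✹■■■✹■■■■                       ┃   
-  1 u┃ Mi┃■■■■■■■■✹■                       ┃   
-  1 u┠───┃✹■■■■✹■✹■■                       ┃   
━━━━━━┃■■■┃✹■✹■■1■■■■                       ┃   
      ┃■■■┃■■■✹■■■■■■                       ┃   
      ┃■■■┃■■■■■■■■✹■                       ┃   
      ┃■■■┃                                 ┃   
      ┃■■■┃                                 ┃   
      ┃■■■┃                                 ┃   
      ┃■■■┃                                 ┃   
      ┃■■■┗━━━━━━━━━━━━━━━━━━━━━━━━━━━━━━━━━┛   
      ┗━━━━━━━━━━━━━━━━━━━━┛                    
                                                
                                                
                                                
                                                


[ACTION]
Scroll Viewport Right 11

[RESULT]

■■■■✹■■■✹■                       ┃              
■■■■■■■■■■                       ┃              
■■■✹■■■■■■                       ┃              
■✹■■■✹■■■■                       ┃              
■■■■■■■■✹■                       ┃              
✹■■■■✹■✹■■                       ┃              
✹■✹■■1■■■■                       ┃              
■■■✹■■■■■■                       ┃              
■■■■■■■■✹■                       ┃              
                                 ┃              
                                 ┃              
                                 ┃              
                                 ┃              
━━━━━━━━━━━━━━━━━━━━━━━━━━━━━━━━━┛              
━━━━━━━━━━━━━━━━┛                               
                                                
                                                
                                                
                                                


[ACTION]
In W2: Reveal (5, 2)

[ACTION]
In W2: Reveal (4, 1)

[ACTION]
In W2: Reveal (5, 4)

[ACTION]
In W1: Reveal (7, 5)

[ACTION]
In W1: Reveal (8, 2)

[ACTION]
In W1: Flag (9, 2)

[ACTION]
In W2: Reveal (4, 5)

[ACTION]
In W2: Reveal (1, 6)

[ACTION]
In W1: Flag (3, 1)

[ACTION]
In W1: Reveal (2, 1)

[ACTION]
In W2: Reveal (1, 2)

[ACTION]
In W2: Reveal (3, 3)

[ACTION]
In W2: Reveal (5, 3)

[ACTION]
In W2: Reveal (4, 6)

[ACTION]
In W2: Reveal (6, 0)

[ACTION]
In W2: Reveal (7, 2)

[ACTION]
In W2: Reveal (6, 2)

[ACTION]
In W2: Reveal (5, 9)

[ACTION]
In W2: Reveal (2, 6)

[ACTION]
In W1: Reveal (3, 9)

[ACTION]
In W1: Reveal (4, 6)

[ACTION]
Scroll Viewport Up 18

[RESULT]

                                                
━━━━━━━━━━━━━━━━━━━━━━━━━━━━━━━━━┓              
 Minesweeper                     ┃              
─────────────────────────────────┨              
■■✹■■■■✹■■                       ┃              
■■■■✹■■■✹■                       ┃              
■■■■■■■■■■                       ┃              
■■■✹■■■■■■                       ┃              
■✹■■■✹■■■■                       ┃              
■■■■■■■■✹■                       ┃              
✹■■■■✹■✹■■                       ┃              
✹■✹■■1■■■■                       ┃              
■■■✹■■■■■■                       ┃              
■■■■■■■■✹■                       ┃              
                                 ┃              
                                 ┃              
                                 ┃              
                                 ┃              
━━━━━━━━━━━━━━━━━━━━━━━━━━━━━━━━━┛              


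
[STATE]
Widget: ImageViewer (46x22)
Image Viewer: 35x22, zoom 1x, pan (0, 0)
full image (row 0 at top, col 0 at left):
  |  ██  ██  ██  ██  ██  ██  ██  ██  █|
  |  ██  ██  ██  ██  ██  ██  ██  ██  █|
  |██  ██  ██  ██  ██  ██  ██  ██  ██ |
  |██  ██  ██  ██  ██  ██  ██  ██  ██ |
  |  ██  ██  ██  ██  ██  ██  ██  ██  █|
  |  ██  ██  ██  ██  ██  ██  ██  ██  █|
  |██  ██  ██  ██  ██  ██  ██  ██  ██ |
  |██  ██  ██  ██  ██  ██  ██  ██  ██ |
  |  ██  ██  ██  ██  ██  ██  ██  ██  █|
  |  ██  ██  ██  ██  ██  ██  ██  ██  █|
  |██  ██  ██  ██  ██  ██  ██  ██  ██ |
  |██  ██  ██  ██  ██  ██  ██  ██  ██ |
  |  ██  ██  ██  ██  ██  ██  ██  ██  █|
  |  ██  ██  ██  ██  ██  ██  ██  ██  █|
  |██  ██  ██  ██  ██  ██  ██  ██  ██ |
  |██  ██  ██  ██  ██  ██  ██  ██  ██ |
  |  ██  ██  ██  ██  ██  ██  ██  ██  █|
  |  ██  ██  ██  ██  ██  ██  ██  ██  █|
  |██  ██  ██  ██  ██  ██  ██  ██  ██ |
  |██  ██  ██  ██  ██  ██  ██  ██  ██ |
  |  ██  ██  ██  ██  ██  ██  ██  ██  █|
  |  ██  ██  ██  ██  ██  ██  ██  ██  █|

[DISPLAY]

  ██  ██  ██  ██  ██  ██  ██  ██  █           
  ██  ██  ██  ██  ██  ██  ██  ██  █           
██  ██  ██  ██  ██  ██  ██  ██  ██            
██  ██  ██  ██  ██  ██  ██  ██  ██            
  ██  ██  ██  ██  ██  ██  ██  ██  █           
  ██  ██  ██  ██  ██  ██  ██  ██  █           
██  ██  ██  ██  ██  ██  ██  ██  ██            
██  ██  ██  ██  ██  ██  ██  ██  ██            
  ██  ██  ██  ██  ██  ██  ██  ██  █           
  ██  ██  ██  ██  ██  ██  ██  ██  █           
██  ██  ██  ██  ██  ██  ██  ██  ██            
██  ██  ██  ██  ██  ██  ██  ██  ██            
  ██  ██  ██  ██  ██  ██  ██  ██  █           
  ██  ██  ██  ██  ██  ██  ██  ██  █           
██  ██  ██  ██  ██  ██  ██  ██  ██            
██  ██  ██  ██  ██  ██  ██  ██  ██            
  ██  ██  ██  ██  ██  ██  ██  ██  █           
  ██  ██  ██  ██  ██  ██  ██  ██  █           
██  ██  ██  ██  ██  ██  ██  ██  ██            
██  ██  ██  ██  ██  ██  ██  ██  ██            
  ██  ██  ██  ██  ██  ██  ██  ██  █           
  ██  ██  ██  ██  ██  ██  ██  ██  █           


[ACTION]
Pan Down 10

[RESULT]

██  ██  ██  ██  ██  ██  ██  ██  ██            
██  ██  ██  ██  ██  ██  ██  ██  ██            
  ██  ██  ██  ██  ██  ██  ██  ██  █           
  ██  ██  ██  ██  ██  ██  ██  ██  █           
██  ██  ██  ██  ██  ██  ██  ██  ██            
██  ██  ██  ██  ██  ██  ██  ██  ██            
  ██  ██  ██  ██  ██  ██  ██  ██  █           
  ██  ██  ██  ██  ██  ██  ██  ██  █           
██  ██  ██  ██  ██  ██  ██  ██  ██            
██  ██  ██  ██  ██  ██  ██  ██  ██            
  ██  ██  ██  ██  ██  ██  ██  ██  █           
  ██  ██  ██  ██  ██  ██  ██  ██  █           
                                              
                                              
                                              
                                              
                                              
                                              
                                              
                                              
                                              
                                              


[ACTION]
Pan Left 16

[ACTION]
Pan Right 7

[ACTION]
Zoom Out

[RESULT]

 ██  ██  ██  ██  ██  ██  ██                   
 ██  ██  ██  ██  ██  ██  ██                   
█  ██  ██  ██  ██  ██  ██  █                  
█  ██  ██  ██  ██  ██  ██  █                  
 ██  ██  ██  ██  ██  ██  ██                   
 ██  ██  ██  ██  ██  ██  ██                   
█  ██  ██  ██  ██  ██  ██  █                  
█  ██  ██  ██  ██  ██  ██  █                  
 ██  ██  ██  ██  ██  ██  ██                   
 ██  ██  ██  ██  ██  ██  ██                   
█  ██  ██  ██  ██  ██  ██  █                  
█  ██  ██  ██  ██  ██  ██  █                  
                                              
                                              
                                              
                                              
                                              
                                              
                                              
                                              
                                              
                                              
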